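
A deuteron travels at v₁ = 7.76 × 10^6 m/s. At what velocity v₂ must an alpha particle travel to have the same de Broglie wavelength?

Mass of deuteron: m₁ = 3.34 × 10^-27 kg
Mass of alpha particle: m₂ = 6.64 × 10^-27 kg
v₂ = 3.90 × 10^6 m/s

For equal de Broglie wavelengths: λ₁ = λ₂

h/(m₁v₁) = h/(m₂v₂)
m₁v₁ = m₂v₂
v₂ = v₁ · (m₁/m₂)

v₂ = 7.76 × 10^6 m/s × (3.34 × 10^-27 kg / 6.64 × 10^-27 kg)
v₂ = 3.90 × 10^6 m/s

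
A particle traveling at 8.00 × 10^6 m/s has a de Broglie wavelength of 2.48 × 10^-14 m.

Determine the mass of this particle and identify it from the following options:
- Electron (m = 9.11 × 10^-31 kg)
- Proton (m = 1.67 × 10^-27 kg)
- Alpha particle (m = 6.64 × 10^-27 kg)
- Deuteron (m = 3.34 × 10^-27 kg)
The particle is a deuteron.

From λ = h/(mv), solve for mass:

m = h/(λv)
m = (6.626 × 10^-34 J·s) / (2.48 × 10^-14 m × 8.00 × 10^6 m/s)
m = 3.34 × 10^-27 kg

Comparing with the listed masses, this is closest to a deuteron.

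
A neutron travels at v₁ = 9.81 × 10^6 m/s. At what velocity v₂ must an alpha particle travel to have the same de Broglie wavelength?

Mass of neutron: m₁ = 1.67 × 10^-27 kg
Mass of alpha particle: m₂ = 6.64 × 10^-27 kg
v₂ = 2.47 × 10^6 m/s

For equal de Broglie wavelengths: λ₁ = λ₂

h/(m₁v₁) = h/(m₂v₂)
m₁v₁ = m₂v₂
v₂ = v₁ · (m₁/m₂)

v₂ = 9.81 × 10^6 m/s × (1.67 × 10^-27 kg / 6.64 × 10^-27 kg)
v₂ = 2.47 × 10^6 m/s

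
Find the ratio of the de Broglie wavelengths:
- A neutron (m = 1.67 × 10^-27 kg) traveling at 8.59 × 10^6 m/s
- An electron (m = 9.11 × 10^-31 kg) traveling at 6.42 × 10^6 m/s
λ₁/λ₂ = 4.08 × 10^-4

Using λ = h/(mv):

λ₁ = h/(m₁v₁) = 4.62 × 10^-14 m
λ₂ = h/(m₂v₂) = 1.13 × 10^-10 m

Ratio λ₁/λ₂ = (m₂v₂)/(m₁v₁)
         = (9.11 × 10^-31 kg × 6.42 × 10^6 m/s) / (1.67 × 10^-27 kg × 8.59 × 10^6 m/s)
         = 4.08 × 10^-4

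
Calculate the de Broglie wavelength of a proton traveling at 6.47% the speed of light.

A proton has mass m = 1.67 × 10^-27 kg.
2.05 × 10^-14 m

Using the de Broglie relation λ = h/(mv):

v = 6.47% × c = 1.940 × 10^7 m/s

λ = h/(mv)
λ = (6.626 × 10^-34 J·s) / (1.67 × 10^-27 kg × 1.940 × 10^7 m/s)
λ = 2.05 × 10^-14 m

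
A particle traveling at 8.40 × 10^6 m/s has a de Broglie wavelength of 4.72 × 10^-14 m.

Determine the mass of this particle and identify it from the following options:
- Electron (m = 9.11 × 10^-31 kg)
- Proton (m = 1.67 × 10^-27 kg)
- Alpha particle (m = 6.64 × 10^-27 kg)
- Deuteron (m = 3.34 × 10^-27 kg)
The particle is a proton.

From λ = h/(mv), solve for mass:

m = h/(λv)
m = (6.626 × 10^-34 J·s) / (4.72 × 10^-14 m × 8.40 × 10^6 m/s)
m = 1.67 × 10^-27 kg

Comparing with the listed masses, this is closest to a proton.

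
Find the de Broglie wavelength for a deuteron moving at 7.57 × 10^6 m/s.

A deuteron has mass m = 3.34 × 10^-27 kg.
2.62 × 10^-14 m

Using the de Broglie relation λ = h/(mv):

λ = h/(mv)
λ = (6.626 × 10^-34 J·s) / (3.34 × 10^-27 kg × 7.57 × 10^6 m/s)
λ = 2.62 × 10^-14 m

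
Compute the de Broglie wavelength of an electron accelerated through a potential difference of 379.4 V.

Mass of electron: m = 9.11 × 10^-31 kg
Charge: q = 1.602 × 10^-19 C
6.30 × 10^-11 m

When a particle is accelerated through voltage V, it gains kinetic energy KE = qV.

The de Broglie wavelength is then λ = h/√(2mqV):

λ = h/√(2mqV)
λ = (6.626 × 10^-34 J·s) / √(2 × 9.11 × 10^-31 kg × 1.602 × 10^-19 C × 379.4 V)
λ = 6.30 × 10^-11 m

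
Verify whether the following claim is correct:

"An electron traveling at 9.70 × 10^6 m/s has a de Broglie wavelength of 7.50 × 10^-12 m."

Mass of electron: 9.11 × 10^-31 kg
False

The claim is incorrect.

Using λ = h/(mv):
λ = (6.626 × 10^-34 J·s) / (9.11 × 10^-31 kg × 9.70 × 10^6 m/s)
λ = 7.50 × 10^-11 m

The actual wavelength differs from the claimed 7.50 × 10^-12 m.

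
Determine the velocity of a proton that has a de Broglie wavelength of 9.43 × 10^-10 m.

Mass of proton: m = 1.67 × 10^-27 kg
4.21 × 10^2 m/s

From the de Broglie relation λ = h/(mv), we solve for v:

v = h/(mλ)
v = (6.626 × 10^-34 J·s) / (1.67 × 10^-27 kg × 9.43 × 10^-10 m)
v = 4.21 × 10^2 m/s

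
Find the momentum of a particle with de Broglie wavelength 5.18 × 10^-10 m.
1.28 × 10^-24 kg·m/s

From the de Broglie relation λ = h/p, we solve for p:

p = h/λ
p = (6.626 × 10^-34 J·s) / (5.18 × 10^-10 m)
p = 1.28 × 10^-24 kg·m/s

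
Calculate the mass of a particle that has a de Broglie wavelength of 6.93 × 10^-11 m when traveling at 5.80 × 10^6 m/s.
1.65 × 10^-30 kg

From the de Broglie relation λ = h/(mv), we solve for m:

m = h/(λv)
m = (6.626 × 10^-34 J·s) / (6.93 × 10^-11 m × 5.80 × 10^6 m/s)
m = 1.65 × 10^-30 kg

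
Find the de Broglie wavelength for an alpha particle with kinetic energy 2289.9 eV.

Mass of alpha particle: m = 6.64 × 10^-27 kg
3.00 × 10^-13 m

Using λ = h/√(2mKE):

First convert KE to Joules: KE = 2289.9 eV = 3.669 × 10^-16 J

λ = h/√(2mKE)
λ = (6.626 × 10^-34 J·s) / √(2 × 6.64 × 10^-27 kg × 3.669 × 10^-16 J)
λ = 3.00 × 10^-13 m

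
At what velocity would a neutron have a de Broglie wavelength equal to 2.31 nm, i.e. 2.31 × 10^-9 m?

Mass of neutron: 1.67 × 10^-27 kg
1.72 × 10^2 m/s

From λ = h/(mv), solve for v:

v = h/(mλ)
v = (6.626 × 10^-34 J·s) / (1.67 × 10^-27 kg × 2.31 × 10^-9 m)
v = 1.72 × 10^2 m/s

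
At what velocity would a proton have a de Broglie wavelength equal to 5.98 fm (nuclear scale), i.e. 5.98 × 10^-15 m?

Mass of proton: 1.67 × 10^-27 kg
6.63 × 10^7 m/s

From λ = h/(mv), solve for v:

v = h/(mλ)
v = (6.626 × 10^-34 J·s) / (1.67 × 10^-27 kg × 5.98 × 10^-15 m)
v = 6.63 × 10^7 m/s

Note: This velocity is 22.1% of the speed of light, so relativistic corrections would be needed for a more accurate calculation.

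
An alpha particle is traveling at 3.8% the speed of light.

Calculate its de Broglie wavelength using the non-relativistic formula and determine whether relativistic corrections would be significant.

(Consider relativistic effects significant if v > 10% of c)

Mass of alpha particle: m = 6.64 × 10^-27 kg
No, relativistic corrections are not needed.

Using the non-relativistic de Broglie formula λ = h/(mv):

v = 3.8% × c = 1.139 × 10^7 m/s

λ = h/(mv)
λ = (6.626 × 10^-34 J·s) / (6.64 × 10^-27 kg × 1.139 × 10^7 m/s)
λ = 8.76 × 10^-15 m

Since v = 3.8% of c < 10% of c, relativistic corrections are NOT significant and this non-relativistic result is a good approximation.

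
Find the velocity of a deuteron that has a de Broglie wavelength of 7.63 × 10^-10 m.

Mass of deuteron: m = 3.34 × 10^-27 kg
2.60 × 10^2 m/s

From the de Broglie relation λ = h/(mv), we solve for v:

v = h/(mλ)
v = (6.626 × 10^-34 J·s) / (3.34 × 10^-27 kg × 7.63 × 10^-10 m)
v = 2.60 × 10^2 m/s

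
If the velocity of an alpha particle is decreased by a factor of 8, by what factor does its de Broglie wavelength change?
The wavelength increases by a factor of 8.

From λ = h/(mv), the wavelength is inversely proportional to velocity:

λ ∝ 1/v

If v → v/8, then λ → 8λ

When velocity is decreased by a factor of 8, the wavelength increases by a factor of 8.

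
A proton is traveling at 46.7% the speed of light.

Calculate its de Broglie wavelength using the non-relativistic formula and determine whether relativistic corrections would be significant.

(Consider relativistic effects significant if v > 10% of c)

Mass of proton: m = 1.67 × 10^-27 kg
Yes, relativistic corrections are needed.

Using the non-relativistic de Broglie formula λ = h/(mv):

v = 46.7% × c = 1.400 × 10^8 m/s

λ = h/(mv)
λ = (6.626 × 10^-34 J·s) / (1.67 × 10^-27 kg × 1.400 × 10^8 m/s)
λ = 2.83 × 10^-15 m

Since v = 46.7% of c > 10% of c, relativistic corrections ARE significant and the actual wavelength would differ from this non-relativistic estimate.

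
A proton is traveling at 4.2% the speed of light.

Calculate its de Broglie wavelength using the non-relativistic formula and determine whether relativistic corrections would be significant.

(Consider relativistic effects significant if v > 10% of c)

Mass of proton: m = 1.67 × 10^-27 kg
No, relativistic corrections are not needed.

Using the non-relativistic de Broglie formula λ = h/(mv):

v = 4.2% × c = 1.259 × 10^7 m/s

λ = h/(mv)
λ = (6.626 × 10^-34 J·s) / (1.67 × 10^-27 kg × 1.259 × 10^7 m/s)
λ = 3.15 × 10^-14 m

Since v = 4.2% of c < 10% of c, relativistic corrections are NOT significant and this non-relativistic result is a good approximation.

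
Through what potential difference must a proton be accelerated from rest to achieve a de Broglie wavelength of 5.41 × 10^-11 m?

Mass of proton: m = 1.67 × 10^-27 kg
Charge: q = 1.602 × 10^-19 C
2.80 × 10^-1 V

From λ = h/√(2mqV), we solve for V:

λ² = h²/(2mqV)
V = h²/(2mqλ²)
V = (6.626 × 10^-34 J·s)² / (2 × 1.67 × 10^-27 kg × 1.602 × 10^-19 C × (5.41 × 10^-11 m)²)
V = 2.80 × 10^-1 V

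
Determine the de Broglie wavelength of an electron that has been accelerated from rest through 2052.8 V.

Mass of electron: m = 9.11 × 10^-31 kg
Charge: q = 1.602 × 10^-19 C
2.71 × 10^-11 m

When a particle is accelerated through voltage V, it gains kinetic energy KE = qV.

The de Broglie wavelength is then λ = h/√(2mqV):

λ = h/√(2mqV)
λ = (6.626 × 10^-34 J·s) / √(2 × 9.11 × 10^-31 kg × 1.602 × 10^-19 C × 2052.8 V)
λ = 2.71 × 10^-11 m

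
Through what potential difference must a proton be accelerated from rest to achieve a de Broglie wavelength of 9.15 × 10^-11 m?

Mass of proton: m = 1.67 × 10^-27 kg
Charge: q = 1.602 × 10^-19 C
9.80 × 10^-2 V

From λ = h/√(2mqV), we solve for V:

λ² = h²/(2mqV)
V = h²/(2mqλ²)
V = (6.626 × 10^-34 J·s)² / (2 × 1.67 × 10^-27 kg × 1.602 × 10^-19 C × (9.15 × 10^-11 m)²)
V = 9.80 × 10^-2 V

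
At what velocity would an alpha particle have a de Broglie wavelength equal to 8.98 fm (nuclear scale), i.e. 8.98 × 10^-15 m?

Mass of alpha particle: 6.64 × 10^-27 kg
1.11 × 10^7 m/s

From λ = h/(mv), solve for v:

v = h/(mλ)
v = (6.626 × 10^-34 J·s) / (6.64 × 10^-27 kg × 8.98 × 10^-15 m)
v = 1.11 × 10^7 m/s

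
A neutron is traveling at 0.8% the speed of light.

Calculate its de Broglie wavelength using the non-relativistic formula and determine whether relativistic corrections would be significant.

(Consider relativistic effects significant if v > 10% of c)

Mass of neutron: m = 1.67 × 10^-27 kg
No, relativistic corrections are not needed.

Using the non-relativistic de Broglie formula λ = h/(mv):

v = 0.8% × c = 2.398 × 10^6 m/s

λ = h/(mv)
λ = (6.626 × 10^-34 J·s) / (1.67 × 10^-27 kg × 2.398 × 10^6 m/s)
λ = 1.65 × 10^-13 m

Since v = 0.8% of c < 10% of c, relativistic corrections are NOT significant and this non-relativistic result is a good approximation.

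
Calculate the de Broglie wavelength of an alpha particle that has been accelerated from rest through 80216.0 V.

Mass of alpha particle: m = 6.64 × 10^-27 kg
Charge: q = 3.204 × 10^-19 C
3.59 × 10^-14 m

When a particle is accelerated through voltage V, it gains kinetic energy KE = qV.

The de Broglie wavelength is then λ = h/√(2mqV):

λ = h/√(2mqV)
λ = (6.626 × 10^-34 J·s) / √(2 × 6.64 × 10^-27 kg × 3.204 × 10^-19 C × 80216.0 V)
λ = 3.59 × 10^-14 m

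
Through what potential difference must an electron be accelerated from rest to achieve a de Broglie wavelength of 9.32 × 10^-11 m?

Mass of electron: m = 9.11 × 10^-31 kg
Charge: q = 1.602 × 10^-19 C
173 V

From λ = h/√(2mqV), we solve for V:

λ² = h²/(2mqV)
V = h²/(2mqλ²)
V = (6.626 × 10^-34 J·s)² / (2 × 9.11 × 10^-31 kg × 1.602 × 10^-19 C × (9.32 × 10^-11 m)²)
V = 173 V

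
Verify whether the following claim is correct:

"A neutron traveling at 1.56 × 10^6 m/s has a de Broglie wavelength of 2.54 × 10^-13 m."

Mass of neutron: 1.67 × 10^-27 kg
True

The claim is correct.

Using λ = h/(mv):
λ = (6.626 × 10^-34 J·s) / (1.67 × 10^-27 kg × 1.56 × 10^6 m/s)
λ = 2.54 × 10^-13 m

This matches the claimed value.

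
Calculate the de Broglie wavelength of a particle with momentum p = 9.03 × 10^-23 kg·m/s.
7.34 × 10^-12 m

Using the de Broglie relation λ = h/p:

λ = h/p
λ = (6.626 × 10^-34 J·s) / (9.03 × 10^-23 kg·m/s)
λ = 7.34 × 10^-12 m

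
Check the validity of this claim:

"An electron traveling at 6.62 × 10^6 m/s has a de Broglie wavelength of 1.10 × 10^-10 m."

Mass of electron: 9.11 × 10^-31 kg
True

The claim is correct.

Using λ = h/(mv):
λ = (6.626 × 10^-34 J·s) / (9.11 × 10^-31 kg × 6.62 × 10^6 m/s)
λ = 1.10 × 10^-10 m

This matches the claimed value.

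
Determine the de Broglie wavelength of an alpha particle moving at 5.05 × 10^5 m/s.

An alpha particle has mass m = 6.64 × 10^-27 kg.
1.98 × 10^-13 m

Using the de Broglie relation λ = h/(mv):

λ = h/(mv)
λ = (6.626 × 10^-34 J·s) / (6.64 × 10^-27 kg × 5.05 × 10^5 m/s)
λ = 1.98 × 10^-13 m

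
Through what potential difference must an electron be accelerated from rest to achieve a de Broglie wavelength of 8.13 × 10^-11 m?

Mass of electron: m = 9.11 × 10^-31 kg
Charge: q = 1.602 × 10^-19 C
228 V

From λ = h/√(2mqV), we solve for V:

λ² = h²/(2mqV)
V = h²/(2mqλ²)
V = (6.626 × 10^-34 J·s)² / (2 × 9.11 × 10^-31 kg × 1.602 × 10^-19 C × (8.13 × 10^-11 m)²)
V = 228 V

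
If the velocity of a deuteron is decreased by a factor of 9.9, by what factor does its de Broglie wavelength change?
The wavelength increases by a factor of 9.9.

From λ = h/(mv), the wavelength is inversely proportional to velocity:

λ ∝ 1/v

If v → v/9.9, then λ → 9.9λ

When velocity is decreased by a factor of 9.9, the wavelength increases by a factor of 9.9.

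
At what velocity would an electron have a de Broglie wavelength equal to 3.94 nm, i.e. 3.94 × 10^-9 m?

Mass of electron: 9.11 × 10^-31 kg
1.85 × 10^5 m/s

From λ = h/(mv), solve for v:

v = h/(mλ)
v = (6.626 × 10^-34 J·s) / (9.11 × 10^-31 kg × 3.94 × 10^-9 m)
v = 1.85 × 10^5 m/s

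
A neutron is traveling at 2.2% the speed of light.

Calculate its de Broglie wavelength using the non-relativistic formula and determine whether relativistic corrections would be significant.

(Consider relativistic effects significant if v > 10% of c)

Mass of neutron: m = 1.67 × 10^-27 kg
No, relativistic corrections are not needed.

Using the non-relativistic de Broglie formula λ = h/(mv):

v = 2.2% × c = 6.595 × 10^6 m/s

λ = h/(mv)
λ = (6.626 × 10^-34 J·s) / (1.67 × 10^-27 kg × 6.595 × 10^6 m/s)
λ = 6.02 × 10^-14 m

Since v = 2.2% of c < 10% of c, relativistic corrections are NOT significant and this non-relativistic result is a good approximation.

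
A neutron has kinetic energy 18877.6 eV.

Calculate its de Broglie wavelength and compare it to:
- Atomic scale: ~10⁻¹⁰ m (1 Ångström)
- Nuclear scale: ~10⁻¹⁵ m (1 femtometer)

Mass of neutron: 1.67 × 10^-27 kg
λ = 2.08 × 10^-13 m, which is between nuclear and atomic scales.

Using λ = h/√(2mKE):

KE = 18877.6 eV = 3.025 × 10^-15 J

λ = h/√(2mKE)
λ = (6.626 × 10^-34 J·s) / √(2 × 1.67 × 10^-27 kg × 3.025 × 10^-15 J)
λ = 2.08 × 10^-13 m

Comparison:
- Atomic scale (10⁻¹⁰ m): λ is 0.0021× this size
- Nuclear scale (10⁻¹⁵ m): λ is 2.1e+02× this size

The wavelength is between nuclear and atomic scales.

This wavelength is appropriate for probing atomic structure but too large for nuclear physics experiments.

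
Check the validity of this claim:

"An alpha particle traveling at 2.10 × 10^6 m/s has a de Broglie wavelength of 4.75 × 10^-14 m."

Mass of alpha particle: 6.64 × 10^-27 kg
True

The claim is correct.

Using λ = h/(mv):
λ = (6.626 × 10^-34 J·s) / (6.64 × 10^-27 kg × 2.10 × 10^6 m/s)
λ = 4.75 × 10^-14 m

This matches the claimed value.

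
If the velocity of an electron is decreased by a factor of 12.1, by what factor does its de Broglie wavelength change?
The wavelength increases by a factor of 12.1.

From λ = h/(mv), the wavelength is inversely proportional to velocity:

λ ∝ 1/v

If v → v/12.1, then λ → 12.1λ

When velocity is decreased by a factor of 12.1, the wavelength increases by a factor of 12.1.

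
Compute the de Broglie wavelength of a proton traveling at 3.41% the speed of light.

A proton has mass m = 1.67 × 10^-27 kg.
3.88 × 10^-14 m

Using the de Broglie relation λ = h/(mv):

v = 3.41% × c = 1.022 × 10^7 m/s

λ = h/(mv)
λ = (6.626 × 10^-34 J·s) / (1.67 × 10^-27 kg × 1.022 × 10^7 m/s)
λ = 3.88 × 10^-14 m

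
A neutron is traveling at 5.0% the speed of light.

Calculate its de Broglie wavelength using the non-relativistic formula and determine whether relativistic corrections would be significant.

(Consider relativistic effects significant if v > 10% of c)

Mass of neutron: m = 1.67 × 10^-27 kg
No, relativistic corrections are not needed.

Using the non-relativistic de Broglie formula λ = h/(mv):

v = 5.0% × c = 1.499 × 10^7 m/s

λ = h/(mv)
λ = (6.626 × 10^-34 J·s) / (1.67 × 10^-27 kg × 1.499 × 10^7 m/s)
λ = 2.65 × 10^-14 m

Since v = 5.0% of c < 10% of c, relativistic corrections are NOT significant and this non-relativistic result is a good approximation.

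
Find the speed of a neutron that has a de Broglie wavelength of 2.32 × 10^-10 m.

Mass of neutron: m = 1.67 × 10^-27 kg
1.71 × 10^3 m/s

From the de Broglie relation λ = h/(mv), we solve for v:

v = h/(mλ)
v = (6.626 × 10^-34 J·s) / (1.67 × 10^-27 kg × 2.32 × 10^-10 m)
v = 1.71 × 10^3 m/s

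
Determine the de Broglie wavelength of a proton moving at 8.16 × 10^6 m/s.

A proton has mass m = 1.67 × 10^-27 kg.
4.86 × 10^-14 m

Using the de Broglie relation λ = h/(mv):

λ = h/(mv)
λ = (6.626 × 10^-34 J·s) / (1.67 × 10^-27 kg × 8.16 × 10^6 m/s)
λ = 4.86 × 10^-14 m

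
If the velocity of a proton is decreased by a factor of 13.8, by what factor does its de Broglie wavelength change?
The wavelength increases by a factor of 13.8.

From λ = h/(mv), the wavelength is inversely proportional to velocity:

λ ∝ 1/v

If v → v/13.8, then λ → 13.8λ

When velocity is decreased by a factor of 13.8, the wavelength increases by a factor of 13.8.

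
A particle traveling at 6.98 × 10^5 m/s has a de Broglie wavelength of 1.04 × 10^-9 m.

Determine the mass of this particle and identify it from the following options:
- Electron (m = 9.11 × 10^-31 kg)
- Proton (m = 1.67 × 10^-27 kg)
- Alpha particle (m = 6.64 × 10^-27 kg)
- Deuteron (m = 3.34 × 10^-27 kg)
The particle is an electron.

From λ = h/(mv), solve for mass:

m = h/(λv)
m = (6.626 × 10^-34 J·s) / (1.04 × 10^-9 m × 6.98 × 10^5 m/s)
m = 9.13 × 10^-31 kg

Comparing with the listed masses, this is closest to an electron.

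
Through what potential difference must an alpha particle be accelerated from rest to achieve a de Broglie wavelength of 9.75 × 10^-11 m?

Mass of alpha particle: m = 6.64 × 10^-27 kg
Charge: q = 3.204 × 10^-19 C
1.09 × 10^-2 V

From λ = h/√(2mqV), we solve for V:

λ² = h²/(2mqV)
V = h²/(2mqλ²)
V = (6.626 × 10^-34 J·s)² / (2 × 6.64 × 10^-27 kg × 3.204 × 10^-19 C × (9.75 × 10^-11 m)²)
V = 1.09 × 10^-2 V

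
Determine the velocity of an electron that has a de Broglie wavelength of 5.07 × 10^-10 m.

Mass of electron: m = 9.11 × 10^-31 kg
1.43 × 10^6 m/s

From the de Broglie relation λ = h/(mv), we solve for v:

v = h/(mλ)
v = (6.626 × 10^-34 J·s) / (9.11 × 10^-31 kg × 5.07 × 10^-10 m)
v = 1.43 × 10^6 m/s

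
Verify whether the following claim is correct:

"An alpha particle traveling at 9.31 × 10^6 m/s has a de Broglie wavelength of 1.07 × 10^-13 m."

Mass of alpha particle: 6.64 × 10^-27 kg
False

The claim is incorrect.

Using λ = h/(mv):
λ = (6.626 × 10^-34 J·s) / (6.64 × 10^-27 kg × 9.31 × 10^6 m/s)
λ = 1.07 × 10^-14 m

The actual wavelength differs from the claimed 1.07 × 10^-13 m.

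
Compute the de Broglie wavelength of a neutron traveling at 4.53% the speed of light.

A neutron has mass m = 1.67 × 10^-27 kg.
2.92 × 10^-14 m

Using the de Broglie relation λ = h/(mv):

v = 4.53% × c = 1.358 × 10^7 m/s

λ = h/(mv)
λ = (6.626 × 10^-34 J·s) / (1.67 × 10^-27 kg × 1.358 × 10^7 m/s)
λ = 2.92 × 10^-14 m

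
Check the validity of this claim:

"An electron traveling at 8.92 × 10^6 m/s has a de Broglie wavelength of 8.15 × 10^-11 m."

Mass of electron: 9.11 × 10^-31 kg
True

The claim is correct.

Using λ = h/(mv):
λ = (6.626 × 10^-34 J·s) / (9.11 × 10^-31 kg × 8.92 × 10^6 m/s)
λ = 8.15 × 10^-11 m

This matches the claimed value.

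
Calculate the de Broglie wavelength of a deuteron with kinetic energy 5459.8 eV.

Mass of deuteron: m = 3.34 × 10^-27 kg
2.74 × 10^-13 m

Using λ = h/√(2mKE):

First convert KE to Joules: KE = 5459.8 eV = 8.748 × 10^-16 J

λ = h/√(2mKE)
λ = (6.626 × 10^-34 J·s) / √(2 × 3.34 × 10^-27 kg × 8.748 × 10^-16 J)
λ = 2.74 × 10^-13 m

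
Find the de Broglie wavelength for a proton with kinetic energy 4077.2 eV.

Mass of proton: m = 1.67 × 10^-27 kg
4.49 × 10^-13 m

Using λ = h/√(2mKE):

First convert KE to Joules: KE = 4077.2 eV = 6.532 × 10^-16 J

λ = h/√(2mKE)
λ = (6.626 × 10^-34 J·s) / √(2 × 1.67 × 10^-27 kg × 6.532 × 10^-16 J)
λ = 4.49 × 10^-13 m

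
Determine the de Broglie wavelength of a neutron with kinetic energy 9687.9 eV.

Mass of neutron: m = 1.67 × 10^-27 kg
2.91 × 10^-13 m

Using λ = h/√(2mKE):

First convert KE to Joules: KE = 9687.9 eV = 1.552 × 10^-15 J

λ = h/√(2mKE)
λ = (6.626 × 10^-34 J·s) / √(2 × 1.67 × 10^-27 kg × 1.552 × 10^-15 J)
λ = 2.91 × 10^-13 m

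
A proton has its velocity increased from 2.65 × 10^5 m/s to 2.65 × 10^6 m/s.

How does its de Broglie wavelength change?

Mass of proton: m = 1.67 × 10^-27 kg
The wavelength decreases by a factor of 10.

Using λ = h/(mv):

Initial wavelength: λ₁ = h/(mv₁) = 1.50 × 10^-12 m
Final wavelength: λ₂ = h/(mv₂) = 1.50 × 10^-13 m

Since λ ∝ 1/v, when velocity increases by a factor of 10, the wavelength decreases by a factor of 10.

λ₂/λ₁ = v₁/v₂ = 1/10

The wavelength decreases by a factor of 10.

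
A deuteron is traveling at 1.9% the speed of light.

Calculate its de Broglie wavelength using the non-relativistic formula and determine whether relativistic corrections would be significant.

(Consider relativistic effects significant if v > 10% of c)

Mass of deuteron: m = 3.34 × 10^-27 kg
No, relativistic corrections are not needed.

Using the non-relativistic de Broglie formula λ = h/(mv):

v = 1.9% × c = 5.696 × 10^6 m/s

λ = h/(mv)
λ = (6.626 × 10^-34 J·s) / (3.34 × 10^-27 kg × 5.696 × 10^6 m/s)
λ = 3.48 × 10^-14 m

Since v = 1.9% of c < 10% of c, relativistic corrections are NOT significant and this non-relativistic result is a good approximation.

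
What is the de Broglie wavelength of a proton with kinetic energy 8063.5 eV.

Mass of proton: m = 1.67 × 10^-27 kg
3.19 × 10^-13 m

Using λ = h/√(2mKE):

First convert KE to Joules: KE = 8063.5 eV = 1.292 × 10^-15 J

λ = h/√(2mKE)
λ = (6.626 × 10^-34 J·s) / √(2 × 1.67 × 10^-27 kg × 1.292 × 10^-15 J)
λ = 3.19 × 10^-13 m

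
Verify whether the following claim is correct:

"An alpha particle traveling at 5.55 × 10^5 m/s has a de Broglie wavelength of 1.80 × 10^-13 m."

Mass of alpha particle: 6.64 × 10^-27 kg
True

The claim is correct.

Using λ = h/(mv):
λ = (6.626 × 10^-34 J·s) / (6.64 × 10^-27 kg × 5.55 × 10^5 m/s)
λ = 1.80 × 10^-13 m

This matches the claimed value.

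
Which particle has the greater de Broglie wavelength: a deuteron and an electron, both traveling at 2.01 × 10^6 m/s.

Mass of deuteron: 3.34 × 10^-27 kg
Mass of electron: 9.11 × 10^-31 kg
The electron has the longer wavelength.

Using λ = h/(mv), since both particles have the same velocity, the wavelength depends only on mass.

For deuteron: λ₁ = h/(m₁v) = 9.87 × 10^-14 m
For electron: λ₂ = h/(m₂v) = 3.62 × 10^-10 m

Since λ ∝ 1/m at constant velocity, the lighter particle has the longer wavelength.

The electron has the longer de Broglie wavelength.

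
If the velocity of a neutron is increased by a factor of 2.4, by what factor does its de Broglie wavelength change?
The wavelength decreases by a factor of 2.4.

From λ = h/(mv), the wavelength is inversely proportional to velocity:

λ ∝ 1/v

If v → 2.4v, then λ → λ/2.4

When velocity is increased by a factor of 2.4, the wavelength decreases by a factor of 2.4.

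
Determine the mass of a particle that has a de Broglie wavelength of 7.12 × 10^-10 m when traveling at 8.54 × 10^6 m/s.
1.09 × 10^-31 kg

From the de Broglie relation λ = h/(mv), we solve for m:

m = h/(λv)
m = (6.626 × 10^-34 J·s) / (7.12 × 10^-10 m × 8.54 × 10^6 m/s)
m = 1.09 × 10^-31 kg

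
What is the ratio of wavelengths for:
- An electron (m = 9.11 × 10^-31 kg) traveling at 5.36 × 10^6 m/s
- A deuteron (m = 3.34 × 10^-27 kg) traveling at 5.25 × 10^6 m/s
λ₁/λ₂ = 3.59 × 10^3

Using λ = h/(mv):

λ₁ = h/(m₁v₁) = 1.36 × 10^-10 m
λ₂ = h/(m₂v₂) = 3.78 × 10^-14 m

Ratio λ₁/λ₂ = (m₂v₂)/(m₁v₁)
         = (3.34 × 10^-27 kg × 5.25 × 10^6 m/s) / (9.11 × 10^-31 kg × 5.36 × 10^6 m/s)
         = 3.59 × 10^3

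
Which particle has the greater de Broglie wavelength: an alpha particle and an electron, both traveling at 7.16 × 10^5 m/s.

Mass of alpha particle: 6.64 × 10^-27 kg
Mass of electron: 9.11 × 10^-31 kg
The electron has the longer wavelength.

Using λ = h/(mv), since both particles have the same velocity, the wavelength depends only on mass.

For alpha particle: λ₁ = h/(m₁v) = 1.39 × 10^-13 m
For electron: λ₂ = h/(m₂v) = 1.02 × 10^-9 m

Since λ ∝ 1/m at constant velocity, the lighter particle has the longer wavelength.

The electron has the longer de Broglie wavelength.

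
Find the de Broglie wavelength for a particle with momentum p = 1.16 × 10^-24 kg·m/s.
5.71 × 10^-10 m

Using the de Broglie relation λ = h/p:

λ = h/p
λ = (6.626 × 10^-34 J·s) / (1.16 × 10^-24 kg·m/s)
λ = 5.71 × 10^-10 m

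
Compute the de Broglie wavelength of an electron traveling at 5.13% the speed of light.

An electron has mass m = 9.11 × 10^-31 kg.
4.73 × 10^-11 m

Using the de Broglie relation λ = h/(mv):

v = 5.13% × c = 1.538 × 10^7 m/s

λ = h/(mv)
λ = (6.626 × 10^-34 J·s) / (9.11 × 10^-31 kg × 1.538 × 10^7 m/s)
λ = 4.73 × 10^-11 m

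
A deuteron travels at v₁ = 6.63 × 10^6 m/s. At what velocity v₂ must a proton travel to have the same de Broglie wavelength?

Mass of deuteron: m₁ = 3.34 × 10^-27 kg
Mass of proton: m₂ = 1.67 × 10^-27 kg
v₂ = 1.33 × 10^7 m/s

For equal de Broglie wavelengths: λ₁ = λ₂

h/(m₁v₁) = h/(m₂v₂)
m₁v₁ = m₂v₂
v₂ = v₁ · (m₁/m₂)

v₂ = 6.63 × 10^6 m/s × (3.34 × 10^-27 kg / 1.67 × 10^-27 kg)
v₂ = 1.33 × 10^7 m/s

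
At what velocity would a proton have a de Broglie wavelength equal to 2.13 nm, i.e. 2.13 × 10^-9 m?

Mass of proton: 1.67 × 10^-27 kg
1.86 × 10^2 m/s

From λ = h/(mv), solve for v:

v = h/(mλ)
v = (6.626 × 10^-34 J·s) / (1.67 × 10^-27 kg × 2.13 × 10^-9 m)
v = 1.86 × 10^2 m/s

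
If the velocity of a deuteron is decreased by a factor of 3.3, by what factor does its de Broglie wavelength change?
The wavelength increases by a factor of 3.3.

From λ = h/(mv), the wavelength is inversely proportional to velocity:

λ ∝ 1/v

If v → v/3.3, then λ → 3.3λ

When velocity is decreased by a factor of 3.3, the wavelength increases by a factor of 3.3.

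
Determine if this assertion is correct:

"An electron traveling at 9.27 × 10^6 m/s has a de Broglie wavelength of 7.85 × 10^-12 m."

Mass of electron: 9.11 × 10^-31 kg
False

The claim is incorrect.

Using λ = h/(mv):
λ = (6.626 × 10^-34 J·s) / (9.11 × 10^-31 kg × 9.27 × 10^6 m/s)
λ = 7.85 × 10^-11 m

The actual wavelength differs from the claimed 7.85 × 10^-12 m.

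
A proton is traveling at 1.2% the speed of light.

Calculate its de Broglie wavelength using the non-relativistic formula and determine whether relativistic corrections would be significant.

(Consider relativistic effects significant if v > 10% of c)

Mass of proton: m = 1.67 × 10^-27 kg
No, relativistic corrections are not needed.

Using the non-relativistic de Broglie formula λ = h/(mv):

v = 1.2% × c = 3.598 × 10^6 m/s

λ = h/(mv)
λ = (6.626 × 10^-34 J·s) / (1.67 × 10^-27 kg × 3.598 × 10^6 m/s)
λ = 1.10 × 10^-13 m

Since v = 1.2% of c < 10% of c, relativistic corrections are NOT significant and this non-relativistic result is a good approximation.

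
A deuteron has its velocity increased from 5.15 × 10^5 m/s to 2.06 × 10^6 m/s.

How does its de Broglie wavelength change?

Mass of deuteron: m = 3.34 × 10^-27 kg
The wavelength decreases by a factor of 4.

Using λ = h/(mv):

Initial wavelength: λ₁ = h/(mv₁) = 3.85 × 10^-13 m
Final wavelength: λ₂ = h/(mv₂) = 9.63 × 10^-14 m

Since λ ∝ 1/v, when velocity increases by a factor of 4, the wavelength decreases by a factor of 4.

λ₂/λ₁ = v₁/v₂ = 1/4

The wavelength decreases by a factor of 4.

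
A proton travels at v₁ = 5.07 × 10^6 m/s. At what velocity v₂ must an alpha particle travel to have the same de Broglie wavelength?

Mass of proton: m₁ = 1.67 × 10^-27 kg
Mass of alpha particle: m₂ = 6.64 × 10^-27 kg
v₂ = 1.28 × 10^6 m/s

For equal de Broglie wavelengths: λ₁ = λ₂

h/(m₁v₁) = h/(m₂v₂)
m₁v₁ = m₂v₂
v₂ = v₁ · (m₁/m₂)

v₂ = 5.07 × 10^6 m/s × (1.67 × 10^-27 kg / 6.64 × 10^-27 kg)
v₂ = 1.28 × 10^6 m/s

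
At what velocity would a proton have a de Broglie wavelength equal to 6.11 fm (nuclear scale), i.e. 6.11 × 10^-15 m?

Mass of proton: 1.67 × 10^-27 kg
6.49 × 10^7 m/s

From λ = h/(mv), solve for v:

v = h/(mλ)
v = (6.626 × 10^-34 J·s) / (1.67 × 10^-27 kg × 6.11 × 10^-15 m)
v = 6.49 × 10^7 m/s

Note: This velocity is 21.7% of the speed of light, so relativistic corrections would be needed for a more accurate calculation.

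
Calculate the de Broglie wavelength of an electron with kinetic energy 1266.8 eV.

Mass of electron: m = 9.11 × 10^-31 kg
3.45 × 10^-11 m

Using λ = h/√(2mKE):

First convert KE to Joules: KE = 1266.8 eV = 2.030 × 10^-16 J

λ = h/√(2mKE)
λ = (6.626 × 10^-34 J·s) / √(2 × 9.11 × 10^-31 kg × 2.030 × 10^-16 J)
λ = 3.45 × 10^-11 m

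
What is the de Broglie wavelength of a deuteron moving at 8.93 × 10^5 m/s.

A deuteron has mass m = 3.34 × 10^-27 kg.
2.22 × 10^-13 m

Using the de Broglie relation λ = h/(mv):

λ = h/(mv)
λ = (6.626 × 10^-34 J·s) / (3.34 × 10^-27 kg × 8.93 × 10^5 m/s)
λ = 2.22 × 10^-13 m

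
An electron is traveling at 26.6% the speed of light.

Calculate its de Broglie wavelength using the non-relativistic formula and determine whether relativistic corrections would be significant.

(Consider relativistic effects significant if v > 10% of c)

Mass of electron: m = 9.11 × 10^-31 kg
Yes, relativistic corrections are needed.

Using the non-relativistic de Broglie formula λ = h/(mv):

v = 26.6% × c = 7.974 × 10^7 m/s

λ = h/(mv)
λ = (6.626 × 10^-34 J·s) / (9.11 × 10^-31 kg × 7.974 × 10^7 m/s)
λ = 9.12 × 10^-12 m

Since v = 26.6% of c > 10% of c, relativistic corrections ARE significant and the actual wavelength would differ from this non-relativistic estimate.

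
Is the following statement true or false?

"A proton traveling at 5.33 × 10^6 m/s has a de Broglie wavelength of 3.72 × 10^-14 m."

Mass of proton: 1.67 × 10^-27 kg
False

The claim is incorrect.

Using λ = h/(mv):
λ = (6.626 × 10^-34 J·s) / (1.67 × 10^-27 kg × 5.33 × 10^6 m/s)
λ = 7.44 × 10^-14 m

The actual wavelength differs from the claimed 3.72 × 10^-14 m.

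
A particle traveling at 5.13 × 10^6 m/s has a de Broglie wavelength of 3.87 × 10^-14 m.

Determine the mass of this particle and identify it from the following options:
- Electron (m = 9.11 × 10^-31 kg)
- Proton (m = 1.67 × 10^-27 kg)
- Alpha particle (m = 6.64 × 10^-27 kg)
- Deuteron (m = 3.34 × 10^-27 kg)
The particle is a deuteron.

From λ = h/(mv), solve for mass:

m = h/(λv)
m = (6.626 × 10^-34 J·s) / (3.87 × 10^-14 m × 5.13 × 10^6 m/s)
m = 3.34 × 10^-27 kg

Comparing with the listed masses, this is closest to a deuteron.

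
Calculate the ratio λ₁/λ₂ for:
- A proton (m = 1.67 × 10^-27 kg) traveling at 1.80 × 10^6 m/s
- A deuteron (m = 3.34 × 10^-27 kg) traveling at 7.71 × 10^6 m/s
λ₁/λ₂ = 8.57

Using λ = h/(mv):

λ₁ = h/(m₁v₁) = 2.20 × 10^-13 m
λ₂ = h/(m₂v₂) = 2.57 × 10^-14 m

Ratio λ₁/λ₂ = (m₂v₂)/(m₁v₁)
         = (3.34 × 10^-27 kg × 7.71 × 10^6 m/s) / (1.67 × 10^-27 kg × 1.80 × 10^6 m/s)
         = 8.57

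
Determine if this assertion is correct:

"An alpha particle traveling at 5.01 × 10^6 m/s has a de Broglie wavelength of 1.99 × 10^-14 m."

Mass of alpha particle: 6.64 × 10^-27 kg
True

The claim is correct.

Using λ = h/(mv):
λ = (6.626 × 10^-34 J·s) / (6.64 × 10^-27 kg × 5.01 × 10^6 m/s)
λ = 1.99 × 10^-14 m

This matches the claimed value.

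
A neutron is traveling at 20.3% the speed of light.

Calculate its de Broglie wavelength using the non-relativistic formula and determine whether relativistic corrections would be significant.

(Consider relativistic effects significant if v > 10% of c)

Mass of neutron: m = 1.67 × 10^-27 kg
Yes, relativistic corrections are needed.

Using the non-relativistic de Broglie formula λ = h/(mv):

v = 20.3% × c = 6.086 × 10^7 m/s

λ = h/(mv)
λ = (6.626 × 10^-34 J·s) / (1.67 × 10^-27 kg × 6.086 × 10^7 m/s)
λ = 6.52 × 10^-15 m

Since v = 20.3% of c > 10% of c, relativistic corrections ARE significant and the actual wavelength would differ from this non-relativistic estimate.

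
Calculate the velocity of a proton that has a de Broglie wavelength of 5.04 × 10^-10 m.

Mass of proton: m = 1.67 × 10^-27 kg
7.87 × 10^2 m/s

From the de Broglie relation λ = h/(mv), we solve for v:

v = h/(mλ)
v = (6.626 × 10^-34 J·s) / (1.67 × 10^-27 kg × 5.04 × 10^-10 m)
v = 7.87 × 10^2 m/s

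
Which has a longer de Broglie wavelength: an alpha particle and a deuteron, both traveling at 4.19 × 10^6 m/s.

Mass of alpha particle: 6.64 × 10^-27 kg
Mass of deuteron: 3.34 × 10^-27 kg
The deuteron has the longer wavelength.

Using λ = h/(mv), since both particles have the same velocity, the wavelength depends only on mass.

For alpha particle: λ₁ = h/(m₁v) = 2.38 × 10^-14 m
For deuteron: λ₂ = h/(m₂v) = 4.73 × 10^-14 m

Since λ ∝ 1/m at constant velocity, the lighter particle has the longer wavelength.

The deuteron has the longer de Broglie wavelength.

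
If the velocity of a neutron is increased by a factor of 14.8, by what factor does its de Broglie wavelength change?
The wavelength decreases by a factor of 14.8.

From λ = h/(mv), the wavelength is inversely proportional to velocity:

λ ∝ 1/v

If v → 14.8v, then λ → λ/14.8

When velocity is increased by a factor of 14.8, the wavelength decreases by a factor of 14.8.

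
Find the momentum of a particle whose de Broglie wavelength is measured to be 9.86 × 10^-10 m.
6.72 × 10^-25 kg·m/s

From the de Broglie relation λ = h/p, we solve for p:

p = h/λ
p = (6.626 × 10^-34 J·s) / (9.86 × 10^-10 m)
p = 6.72 × 10^-25 kg·m/s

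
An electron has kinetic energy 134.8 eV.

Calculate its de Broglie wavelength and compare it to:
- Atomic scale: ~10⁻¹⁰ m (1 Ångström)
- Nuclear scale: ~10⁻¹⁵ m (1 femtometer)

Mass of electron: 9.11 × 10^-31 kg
λ = 1.06 × 10^-10 m, which is larger than typical atomic dimensions (~1 Å).

Using λ = h/√(2mKE):

KE = 134.8 eV = 2.160 × 10^-17 J

λ = h/√(2mKE)
λ = (6.626 × 10^-34 J·s) / √(2 × 9.11 × 10^-31 kg × 2.160 × 10^-17 J)
λ = 1.06 × 10^-10 m

Comparison:
- Atomic scale (10⁻¹⁰ m): λ is 1.1× this size
- Nuclear scale (10⁻¹⁵ m): λ is 1.1e+05× this size

The wavelength is larger than typical atomic dimensions (~1 Å).

This wavelength is significant for atomic-scale phenomena like electron diffraction from crystal lattices.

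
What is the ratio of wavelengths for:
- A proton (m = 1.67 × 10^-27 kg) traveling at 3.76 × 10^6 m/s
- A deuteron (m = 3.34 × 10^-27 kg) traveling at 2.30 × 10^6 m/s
λ₁/λ₂ = 1.22

Using λ = h/(mv):

λ₁ = h/(m₁v₁) = 1.06 × 10^-13 m
λ₂ = h/(m₂v₂) = 8.63 × 10^-14 m

Ratio λ₁/λ₂ = (m₂v₂)/(m₁v₁)
         = (3.34 × 10^-27 kg × 2.30 × 10^6 m/s) / (1.67 × 10^-27 kg × 3.76 × 10^6 m/s)
         = 1.22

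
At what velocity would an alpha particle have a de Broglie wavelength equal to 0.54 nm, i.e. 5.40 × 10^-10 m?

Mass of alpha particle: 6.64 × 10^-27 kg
1.85 × 10^2 m/s

From λ = h/(mv), solve for v:

v = h/(mλ)
v = (6.626 × 10^-34 J·s) / (6.64 × 10^-27 kg × 5.40 × 10^-10 m)
v = 1.85 × 10^2 m/s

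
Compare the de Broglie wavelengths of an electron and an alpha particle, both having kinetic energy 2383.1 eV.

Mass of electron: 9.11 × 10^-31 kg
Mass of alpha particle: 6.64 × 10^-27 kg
The electron has the longer wavelength.

Using λ = h/√(2mKE):

For electron: λ₁ = h/√(2m₁KE) = 2.51 × 10^-11 m
For alpha particle: λ₂ = h/√(2m₂KE) = 2.94 × 10^-13 m

Since λ ∝ 1/√m at constant kinetic energy, the lighter particle has the longer wavelength.

The electron has the longer de Broglie wavelength.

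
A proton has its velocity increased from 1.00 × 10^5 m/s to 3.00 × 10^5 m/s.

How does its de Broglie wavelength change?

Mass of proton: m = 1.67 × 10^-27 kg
The wavelength decreases by a factor of 3.

Using λ = h/(mv):

Initial wavelength: λ₁ = h/(mv₁) = 3.97 × 10^-12 m
Final wavelength: λ₂ = h/(mv₂) = 1.32 × 10^-12 m

Since λ ∝ 1/v, when velocity increases by a factor of 3, the wavelength decreases by a factor of 3.

λ₂/λ₁ = v₁/v₂ = 1/3

The wavelength decreases by a factor of 3.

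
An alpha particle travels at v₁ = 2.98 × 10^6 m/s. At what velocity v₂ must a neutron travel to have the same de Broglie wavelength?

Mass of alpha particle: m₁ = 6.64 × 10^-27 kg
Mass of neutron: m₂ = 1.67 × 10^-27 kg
v₂ = 1.18 × 10^7 m/s

For equal de Broglie wavelengths: λ₁ = λ₂

h/(m₁v₁) = h/(m₂v₂)
m₁v₁ = m₂v₂
v₂ = v₁ · (m₁/m₂)

v₂ = 2.98 × 10^6 m/s × (6.64 × 10^-27 kg / 1.67 × 10^-27 kg)
v₂ = 1.18 × 10^7 m/s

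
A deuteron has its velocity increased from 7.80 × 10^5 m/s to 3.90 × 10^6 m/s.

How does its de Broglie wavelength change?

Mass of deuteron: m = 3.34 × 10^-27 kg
The wavelength decreases by a factor of 5.

Using λ = h/(mv):

Initial wavelength: λ₁ = h/(mv₁) = 2.54 × 10^-13 m
Final wavelength: λ₂ = h/(mv₂) = 5.09 × 10^-14 m

Since λ ∝ 1/v, when velocity increases by a factor of 5, the wavelength decreases by a factor of 5.

λ₂/λ₁ = v₁/v₂ = 1/5

The wavelength decreases by a factor of 5.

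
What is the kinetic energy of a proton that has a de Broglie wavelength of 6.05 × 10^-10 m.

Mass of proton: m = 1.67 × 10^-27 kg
3.59 × 10^-22 J (or 2.24 × 10^-3 eV)

From λ = h/√(2mKE), we solve for KE:

λ² = h²/(2mKE)
KE = h²/(2mλ²)
KE = (6.626 × 10^-34 J·s)² / (2 × 1.67 × 10^-27 kg × (6.05 × 10^-10 m)²)
KE = 3.59 × 10^-22 J
KE = 2.24 × 10^-3 eV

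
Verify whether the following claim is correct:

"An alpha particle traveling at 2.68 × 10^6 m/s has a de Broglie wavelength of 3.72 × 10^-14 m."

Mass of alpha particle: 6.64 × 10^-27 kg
True

The claim is correct.

Using λ = h/(mv):
λ = (6.626 × 10^-34 J·s) / (6.64 × 10^-27 kg × 2.68 × 10^6 m/s)
λ = 3.72 × 10^-14 m

This matches the claimed value.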